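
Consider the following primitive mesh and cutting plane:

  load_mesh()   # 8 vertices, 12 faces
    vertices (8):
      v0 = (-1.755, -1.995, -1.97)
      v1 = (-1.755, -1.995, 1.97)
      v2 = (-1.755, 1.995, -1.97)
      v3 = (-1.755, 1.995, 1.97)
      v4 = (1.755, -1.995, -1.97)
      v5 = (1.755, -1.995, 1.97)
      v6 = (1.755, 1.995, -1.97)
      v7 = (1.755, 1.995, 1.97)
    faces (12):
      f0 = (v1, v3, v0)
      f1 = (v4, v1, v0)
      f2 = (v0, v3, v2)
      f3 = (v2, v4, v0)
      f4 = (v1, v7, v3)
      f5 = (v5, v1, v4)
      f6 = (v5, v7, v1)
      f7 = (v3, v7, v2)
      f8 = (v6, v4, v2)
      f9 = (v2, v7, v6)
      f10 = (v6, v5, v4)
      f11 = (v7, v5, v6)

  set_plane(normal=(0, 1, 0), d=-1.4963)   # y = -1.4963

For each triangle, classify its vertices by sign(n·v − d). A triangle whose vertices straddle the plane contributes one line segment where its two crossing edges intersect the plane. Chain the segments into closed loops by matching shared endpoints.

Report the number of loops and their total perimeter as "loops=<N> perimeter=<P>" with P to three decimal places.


Straddling triangles (8 of 12):
  (v1,v3,v0) [-+-] → (-1.755, -1.4963, 1.97)–(-1.755, -1.4963, -1.47755)  len=3.4475
  (v0,v3,v2) [-++] → (-1.755, -1.4963, -1.47755)–(-1.755, -1.4963, -1.97)  len=0.4925
  (v2,v4,v0) [+--] → (1.31629, -1.4963, -1.97)–(-1.755, -1.4963, -1.97)  len=3.0713
  (v1,v7,v3) [-++] → (-1.31629, -1.4963, 1.97)–(-1.755, -1.4963, 1.97)  len=0.4387
  (v5,v7,v1) [-+-] → (1.755, -1.4963, 1.97)–(-1.31629, -1.4963, 1.97)  len=3.0713
  (v6,v4,v2) [+-+] → (1.755, -1.4963, -1.97)–(1.31629, -1.4963, -1.97)  len=0.4387
  (v6,v5,v4) [+--] → (1.755, -1.4963, 1.47755)–(1.755, -1.4963, -1.97)  len=3.4475
  (v7,v5,v6) [+-+] → (1.755, -1.4963, 1.97)–(1.755, -1.4963, 1.47755)  len=0.4925

Chained into 1 loop(s):
  loop 1: 8 segments, perimeter = 14.9000
Total perimeter = 14.900

loops=1 perimeter=14.900


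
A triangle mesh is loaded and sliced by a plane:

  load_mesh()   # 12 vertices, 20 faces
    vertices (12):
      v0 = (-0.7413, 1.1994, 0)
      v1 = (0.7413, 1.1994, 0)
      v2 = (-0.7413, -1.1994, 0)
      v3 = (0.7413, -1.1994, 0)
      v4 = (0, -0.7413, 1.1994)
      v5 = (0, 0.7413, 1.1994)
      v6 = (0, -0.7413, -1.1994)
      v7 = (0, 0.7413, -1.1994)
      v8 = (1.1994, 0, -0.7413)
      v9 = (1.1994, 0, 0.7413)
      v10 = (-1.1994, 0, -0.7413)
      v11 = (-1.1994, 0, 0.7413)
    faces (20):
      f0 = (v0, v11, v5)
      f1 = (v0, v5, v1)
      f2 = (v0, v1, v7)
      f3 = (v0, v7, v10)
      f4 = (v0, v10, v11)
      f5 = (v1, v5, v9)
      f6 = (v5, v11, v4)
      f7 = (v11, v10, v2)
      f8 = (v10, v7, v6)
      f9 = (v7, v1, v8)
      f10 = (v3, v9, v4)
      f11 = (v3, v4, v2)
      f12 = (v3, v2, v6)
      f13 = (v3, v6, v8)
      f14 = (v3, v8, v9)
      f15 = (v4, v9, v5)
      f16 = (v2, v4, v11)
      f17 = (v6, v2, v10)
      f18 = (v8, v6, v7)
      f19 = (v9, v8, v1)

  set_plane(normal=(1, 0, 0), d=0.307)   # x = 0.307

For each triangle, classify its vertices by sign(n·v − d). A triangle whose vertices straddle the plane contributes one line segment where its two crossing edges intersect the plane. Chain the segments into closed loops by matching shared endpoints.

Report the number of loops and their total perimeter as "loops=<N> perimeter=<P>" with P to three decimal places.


Straddling triangles (10 of 20):
  (v0,v5,v1) [--+] → (0.307, 0.931016, 0.702684)–(0.307, 1.1994, 0)  len=0.7522
  (v0,v1,v7) [-+-] → (0.307, 1.1994, 0)–(0.307, 0.931016, -0.702684)  len=0.7522
  (v1,v5,v9) [+-+] → (0.307, 0.931016, 0.702684)–(0.307, 0.551556, 1.08214)  len=0.5366
  (v7,v1,v8) [-++] → (0.307, 0.931016, -0.702684)–(0.307, 0.551556, -1.08214)  len=0.5366
  (v3,v9,v4) [++-] → (0.307, -0.551556, 1.08214)–(0.307, -0.931016, 0.702684)  len=0.5366
  (v3,v4,v2) [+--] → (0.307, -0.931016, 0.702684)–(0.307, -1.1994, 0)  len=0.7522
  (v3,v2,v6) [+--] → (0.307, -1.1994, 0)–(0.307, -0.931016, -0.702684)  len=0.7522
  (v3,v6,v8) [+-+] → (0.307, -0.931016, -0.702684)–(0.307, -0.551556, -1.08214)  len=0.5366
  (v4,v9,v5) [-+-] → (0.307, -0.551556, 1.08214)–(0.307, 0.551556, 1.08214)  len=1.1031
  (v8,v6,v7) [+--] → (0.307, -0.551556, -1.08214)–(0.307, 0.551556, -1.08214)  len=1.1031

Chained into 1 loop(s):
  loop 1: 10 segments, perimeter = 7.3615
Total perimeter = 7.362

loops=1 perimeter=7.362


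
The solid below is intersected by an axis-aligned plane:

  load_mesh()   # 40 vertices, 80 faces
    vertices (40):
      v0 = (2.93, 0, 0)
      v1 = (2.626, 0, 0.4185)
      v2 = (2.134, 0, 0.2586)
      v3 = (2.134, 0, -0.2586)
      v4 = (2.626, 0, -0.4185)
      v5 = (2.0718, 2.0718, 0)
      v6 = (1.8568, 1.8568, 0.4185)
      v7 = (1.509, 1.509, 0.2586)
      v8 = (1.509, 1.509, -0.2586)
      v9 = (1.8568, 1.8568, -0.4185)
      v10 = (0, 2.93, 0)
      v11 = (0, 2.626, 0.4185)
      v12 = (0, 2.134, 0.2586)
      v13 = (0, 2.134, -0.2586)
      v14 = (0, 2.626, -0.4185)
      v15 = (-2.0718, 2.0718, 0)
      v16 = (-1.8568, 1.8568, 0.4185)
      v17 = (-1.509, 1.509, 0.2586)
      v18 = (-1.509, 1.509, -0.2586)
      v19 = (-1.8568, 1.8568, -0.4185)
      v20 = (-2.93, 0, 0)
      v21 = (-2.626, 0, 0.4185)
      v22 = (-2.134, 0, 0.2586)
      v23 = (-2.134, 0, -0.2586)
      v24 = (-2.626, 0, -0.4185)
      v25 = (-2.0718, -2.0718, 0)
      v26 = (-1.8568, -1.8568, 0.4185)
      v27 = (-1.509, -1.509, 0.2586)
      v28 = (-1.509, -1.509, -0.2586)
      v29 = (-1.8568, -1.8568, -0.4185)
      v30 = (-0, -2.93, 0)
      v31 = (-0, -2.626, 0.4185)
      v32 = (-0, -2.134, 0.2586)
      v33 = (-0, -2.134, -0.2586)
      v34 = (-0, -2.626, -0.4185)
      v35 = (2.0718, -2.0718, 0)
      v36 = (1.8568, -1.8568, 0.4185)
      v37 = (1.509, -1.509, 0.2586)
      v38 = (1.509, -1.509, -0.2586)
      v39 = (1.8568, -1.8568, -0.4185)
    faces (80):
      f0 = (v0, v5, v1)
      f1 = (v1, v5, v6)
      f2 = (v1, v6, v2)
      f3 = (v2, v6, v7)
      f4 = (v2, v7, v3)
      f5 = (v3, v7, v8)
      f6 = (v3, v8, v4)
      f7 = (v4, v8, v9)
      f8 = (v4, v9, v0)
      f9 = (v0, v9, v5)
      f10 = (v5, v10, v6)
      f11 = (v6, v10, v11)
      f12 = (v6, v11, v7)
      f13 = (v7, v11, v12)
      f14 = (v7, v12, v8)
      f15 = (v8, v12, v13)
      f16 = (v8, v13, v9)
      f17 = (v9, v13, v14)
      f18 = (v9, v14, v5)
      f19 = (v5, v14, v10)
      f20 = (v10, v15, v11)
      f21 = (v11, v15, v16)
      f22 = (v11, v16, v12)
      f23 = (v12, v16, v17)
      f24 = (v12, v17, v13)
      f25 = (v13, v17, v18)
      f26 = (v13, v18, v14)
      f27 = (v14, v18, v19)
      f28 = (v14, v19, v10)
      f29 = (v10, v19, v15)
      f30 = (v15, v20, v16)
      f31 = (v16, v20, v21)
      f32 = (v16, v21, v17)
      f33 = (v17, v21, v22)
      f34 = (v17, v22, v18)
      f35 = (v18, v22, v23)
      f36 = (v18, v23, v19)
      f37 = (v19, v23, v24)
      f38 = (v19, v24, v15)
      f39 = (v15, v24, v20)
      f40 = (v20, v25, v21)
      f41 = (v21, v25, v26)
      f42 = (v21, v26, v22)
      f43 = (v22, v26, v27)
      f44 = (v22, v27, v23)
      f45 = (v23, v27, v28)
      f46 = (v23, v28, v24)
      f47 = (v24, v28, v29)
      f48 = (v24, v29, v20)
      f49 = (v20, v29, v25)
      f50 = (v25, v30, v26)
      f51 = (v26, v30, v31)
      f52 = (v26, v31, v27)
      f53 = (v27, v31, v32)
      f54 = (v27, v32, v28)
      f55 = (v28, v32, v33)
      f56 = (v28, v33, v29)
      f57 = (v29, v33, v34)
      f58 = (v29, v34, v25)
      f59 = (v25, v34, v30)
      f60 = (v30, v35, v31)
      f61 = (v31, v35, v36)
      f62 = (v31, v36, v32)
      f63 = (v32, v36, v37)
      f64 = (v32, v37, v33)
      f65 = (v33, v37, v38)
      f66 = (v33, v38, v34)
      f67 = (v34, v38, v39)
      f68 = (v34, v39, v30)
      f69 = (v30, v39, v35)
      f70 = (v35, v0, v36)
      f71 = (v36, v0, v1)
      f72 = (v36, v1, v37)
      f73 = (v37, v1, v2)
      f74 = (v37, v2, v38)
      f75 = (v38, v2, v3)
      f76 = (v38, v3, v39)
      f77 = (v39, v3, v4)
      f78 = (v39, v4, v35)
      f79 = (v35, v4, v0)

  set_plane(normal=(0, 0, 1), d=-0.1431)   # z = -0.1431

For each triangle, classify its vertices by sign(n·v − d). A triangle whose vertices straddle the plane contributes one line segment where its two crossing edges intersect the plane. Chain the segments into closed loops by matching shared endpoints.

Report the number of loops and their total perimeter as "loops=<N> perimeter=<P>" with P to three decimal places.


loops=2 perimeter=30.370

Straddling triangles (32 of 80):
  (v2,v7,v3) [++-] → (1.99443, 0.336987, -0.1431)–(2.134, 0, -0.1431)  len=0.3647
  (v3,v7,v8) [-+-] → (1.99443, 0.336987, -0.1431)–(1.509, 1.509, -0.1431)  len=1.2686
  (v4,v9,v0) [--+] → (2.56303, 0.634906, -0.1431)–(2.82605, 0, -0.1431)  len=0.6872
  (v0,v9,v5) [+-+] → (2.56303, 0.634906, -0.1431)–(1.99828, 1.99828, -0.1431)  len=1.4757
  (v7,v12,v8) [++-] → (1.17201, 1.64857, -0.1431)–(1.509, 1.509, -0.1431)  len=0.3647
  (v8,v12,v13) [-+-] → (1.17201, 1.64857, -0.1431)–(0, 2.134, -0.1431)  len=1.2686
  (v9,v14,v5) [--+] → (1.36338, 2.2613, -0.1431)–(1.99828, 1.99828, -0.1431)  len=0.6872
  (v5,v14,v10) [+-+] → (1.36338, 2.2613, -0.1431)–(0, 2.82605, -0.1431)  len=1.4757
  (v12,v17,v13) [++-] → (-0.336987, 1.99443, -0.1431)–(0, 2.134, -0.1431)  len=0.3647
  (v13,v17,v18) [-+-] → (-0.336987, 1.99443, -0.1431)–(-1.509, 1.509, -0.1431)  len=1.2686
  (v14,v19,v10) [--+] → (-0.634906, 2.56303, -0.1431)–(0, 2.82605, -0.1431)  len=0.6872
  (v10,v19,v15) [+-+] → (-0.634906, 2.56303, -0.1431)–(-1.99828, 1.99828, -0.1431)  len=1.4757
  (v17,v22,v18) [++-] → (-1.64857, 1.17201, -0.1431)–(-1.509, 1.509, -0.1431)  len=0.3647
  (v18,v22,v23) [-+-] → (-1.64857, 1.17201, -0.1431)–(-2.134, 0, -0.1431)  len=1.2686
  (v19,v24,v15) [--+] → (-2.2613, 1.36338, -0.1431)–(-1.99828, 1.99828, -0.1431)  len=0.6872
  (v15,v24,v20) [+-+] → (-2.2613, 1.36338, -0.1431)–(-2.82605, 0, -0.1431)  len=1.4757
  (v22,v27,v23) [++-] → (-1.99443, -0.336987, -0.1431)–(-2.134, 0, -0.1431)  len=0.3647
  (v23,v27,v28) [-+-] → (-1.99443, -0.336987, -0.1431)–(-1.509, -1.509, -0.1431)  len=1.2686
  (v24,v29,v20) [--+] → (-2.56303, -0.634906, -0.1431)–(-2.82605, 0, -0.1431)  len=0.6872
  (v20,v29,v25) [+-+] → (-2.56303, -0.634906, -0.1431)–(-1.99828, -1.99828, -0.1431)  len=1.4757
  (v27,v32,v28) [++-] → (-1.17201, -1.64857, -0.1431)–(-1.509, -1.509, -0.1431)  len=0.3647
  (v28,v32,v33) [-+-] → (-1.17201, -1.64857, -0.1431)–(0, -2.134, -0.1431)  len=1.2686
  (v29,v34,v25) [--+] → (-1.36338, -2.2613, -0.1431)–(-1.99828, -1.99828, -0.1431)  len=0.6872
  (v25,v34,v30) [+-+] → (-1.36338, -2.2613, -0.1431)–(0, -2.82605, -0.1431)  len=1.4757
  (v32,v37,v33) [++-] → (0.336987, -1.99443, -0.1431)–(0, -2.134, -0.1431)  len=0.3647
  (v33,v37,v38) [-+-] → (0.336987, -1.99443, -0.1431)–(1.509, -1.509, -0.1431)  len=1.2686
  (v34,v39,v30) [--+] → (0.634906, -2.56303, -0.1431)–(0, -2.82605, -0.1431)  len=0.6872
  (v30,v39,v35) [+-+] → (0.634906, -2.56303, -0.1431)–(1.99828, -1.99828, -0.1431)  len=1.4757
  (v37,v2,v38) [++-] → (1.64857, -1.17201, -0.1431)–(1.509, -1.509, -0.1431)  len=0.3647
  (v38,v2,v3) [-+-] → (1.64857, -1.17201, -0.1431)–(2.134, 0, -0.1431)  len=1.2686
  (v39,v4,v35) [--+] → (2.2613, -1.36338, -0.1431)–(1.99828, -1.99828, -0.1431)  len=0.6872
  (v35,v4,v0) [+-+] → (2.2613, -1.36338, -0.1431)–(2.82605, 0, -0.1431)  len=1.4757

Chained into 2 loop(s):
  loop 1: 16 segments, perimeter = 13.0665
  loop 2: 16 segments, perimeter = 17.3036
Total perimeter = 30.370


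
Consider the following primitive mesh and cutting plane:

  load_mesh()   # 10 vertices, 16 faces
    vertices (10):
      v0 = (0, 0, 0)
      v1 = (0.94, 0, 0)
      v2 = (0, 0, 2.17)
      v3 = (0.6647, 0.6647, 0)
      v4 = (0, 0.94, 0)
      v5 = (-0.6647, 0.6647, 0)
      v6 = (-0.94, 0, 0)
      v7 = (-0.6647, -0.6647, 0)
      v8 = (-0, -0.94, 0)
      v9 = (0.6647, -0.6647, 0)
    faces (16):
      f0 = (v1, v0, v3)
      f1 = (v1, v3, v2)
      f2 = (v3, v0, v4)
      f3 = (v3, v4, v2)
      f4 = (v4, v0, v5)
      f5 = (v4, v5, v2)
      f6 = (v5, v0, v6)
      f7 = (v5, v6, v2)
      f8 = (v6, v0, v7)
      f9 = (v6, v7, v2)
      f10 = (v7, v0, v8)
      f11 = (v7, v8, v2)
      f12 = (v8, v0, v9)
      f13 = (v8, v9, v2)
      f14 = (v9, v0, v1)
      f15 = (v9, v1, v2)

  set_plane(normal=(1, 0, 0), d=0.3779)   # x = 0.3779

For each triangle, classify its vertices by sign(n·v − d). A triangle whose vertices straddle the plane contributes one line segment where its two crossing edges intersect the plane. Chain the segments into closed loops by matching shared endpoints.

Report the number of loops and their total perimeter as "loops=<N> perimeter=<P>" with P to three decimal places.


loops=1 perimeter=4.653

Straddling triangles (8 of 16):
  (v1,v0,v3) [+-+] → (0.3779, 0, 0)–(0.3779, 0.3779, 0)  len=0.3779
  (v1,v3,v2) [++-] → (0.3779, 0.3779, 0.936296)–(0.3779, 0, 1.29761)  len=0.5228
  (v3,v0,v4) [+--] → (0.3779, 0.3779, 0)–(0.3779, 0.783484, 0)  len=0.4056
  (v3,v4,v2) [+--] → (0.3779, 0.783484, 0)–(0.3779, 0.3779, 0.936296)  len=1.0204
  (v8,v0,v9) [--+] → (0.3779, -0.3779, 0)–(0.3779, -0.783484, 0)  len=0.4056
  (v8,v9,v2) [-+-] → (0.3779, -0.783484, 0)–(0.3779, -0.3779, 0.936296)  len=1.0204
  (v9,v0,v1) [+-+] → (0.3779, -0.3779, 0)–(0.3779, 0, 0)  len=0.3779
  (v9,v1,v2) [++-] → (0.3779, 0, 1.29761)–(0.3779, -0.3779, 0.936296)  len=0.5228

Chained into 1 loop(s):
  loop 1: 8 segments, perimeter = 4.6534
Total perimeter = 4.653


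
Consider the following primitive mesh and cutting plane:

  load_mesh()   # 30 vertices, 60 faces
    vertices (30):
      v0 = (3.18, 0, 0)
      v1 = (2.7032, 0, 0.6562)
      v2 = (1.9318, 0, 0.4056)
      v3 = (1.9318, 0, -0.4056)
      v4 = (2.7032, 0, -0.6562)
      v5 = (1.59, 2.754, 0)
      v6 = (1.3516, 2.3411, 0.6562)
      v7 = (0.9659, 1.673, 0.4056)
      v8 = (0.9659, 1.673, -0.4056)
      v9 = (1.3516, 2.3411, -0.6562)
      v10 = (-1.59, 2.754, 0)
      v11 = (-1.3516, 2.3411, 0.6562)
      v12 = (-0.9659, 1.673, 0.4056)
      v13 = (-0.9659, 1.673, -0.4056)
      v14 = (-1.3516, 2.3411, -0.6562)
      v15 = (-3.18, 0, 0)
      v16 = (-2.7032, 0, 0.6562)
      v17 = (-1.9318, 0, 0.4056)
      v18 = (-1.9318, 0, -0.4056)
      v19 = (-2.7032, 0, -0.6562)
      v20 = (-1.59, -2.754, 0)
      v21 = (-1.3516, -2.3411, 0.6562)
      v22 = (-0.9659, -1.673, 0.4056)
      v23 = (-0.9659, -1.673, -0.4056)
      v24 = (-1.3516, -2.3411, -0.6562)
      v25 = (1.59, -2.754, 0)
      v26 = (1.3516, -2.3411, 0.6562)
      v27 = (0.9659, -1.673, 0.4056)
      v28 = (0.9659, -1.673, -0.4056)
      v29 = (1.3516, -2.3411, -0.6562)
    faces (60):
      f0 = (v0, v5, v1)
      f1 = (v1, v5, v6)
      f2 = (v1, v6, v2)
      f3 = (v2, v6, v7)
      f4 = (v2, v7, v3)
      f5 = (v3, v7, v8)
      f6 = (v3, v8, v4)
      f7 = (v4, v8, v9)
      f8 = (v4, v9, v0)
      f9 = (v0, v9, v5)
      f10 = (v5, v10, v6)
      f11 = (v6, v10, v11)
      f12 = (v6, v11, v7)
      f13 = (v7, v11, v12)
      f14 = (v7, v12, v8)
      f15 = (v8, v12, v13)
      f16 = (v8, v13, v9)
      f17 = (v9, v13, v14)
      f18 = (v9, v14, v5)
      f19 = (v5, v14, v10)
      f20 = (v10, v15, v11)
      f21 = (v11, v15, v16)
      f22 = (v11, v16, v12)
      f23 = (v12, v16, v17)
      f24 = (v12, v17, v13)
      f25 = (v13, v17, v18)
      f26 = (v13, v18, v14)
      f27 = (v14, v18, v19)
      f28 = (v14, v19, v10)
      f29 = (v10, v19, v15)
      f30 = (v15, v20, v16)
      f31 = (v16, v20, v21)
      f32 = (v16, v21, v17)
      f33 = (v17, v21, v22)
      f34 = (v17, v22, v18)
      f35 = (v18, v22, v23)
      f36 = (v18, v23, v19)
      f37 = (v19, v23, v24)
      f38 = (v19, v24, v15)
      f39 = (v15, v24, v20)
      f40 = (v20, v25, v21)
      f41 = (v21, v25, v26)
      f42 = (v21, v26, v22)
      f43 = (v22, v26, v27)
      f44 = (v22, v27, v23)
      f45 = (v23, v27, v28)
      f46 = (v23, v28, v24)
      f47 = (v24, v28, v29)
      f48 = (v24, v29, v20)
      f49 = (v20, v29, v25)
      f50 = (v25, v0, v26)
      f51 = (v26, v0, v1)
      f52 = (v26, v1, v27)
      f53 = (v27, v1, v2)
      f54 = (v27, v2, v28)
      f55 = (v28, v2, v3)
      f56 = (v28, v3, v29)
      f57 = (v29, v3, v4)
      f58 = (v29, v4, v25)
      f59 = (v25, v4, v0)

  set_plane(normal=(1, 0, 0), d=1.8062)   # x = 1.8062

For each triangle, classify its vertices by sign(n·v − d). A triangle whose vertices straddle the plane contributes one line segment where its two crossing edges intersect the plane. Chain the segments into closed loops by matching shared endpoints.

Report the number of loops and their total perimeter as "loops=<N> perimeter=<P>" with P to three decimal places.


Straddling triangles (20 of 60):
  (v0,v5,v1) [+-+] → (1.8062, 2.37953, 0)–(1.8062, 2.21913, 0.127444)  len=0.2049
  (v1,v5,v6) [+--] → (1.8062, 2.21913, 0.127444)–(1.8062, 1.55369, 0.6562)  len=0.8499
  (v1,v6,v2) [+-+] → (1.8062, 1.55369, 0.6562)–(1.8062, 0.506794, 0.459849)  len=1.0651
  (v2,v6,v7) [+--] → (1.8062, 0.506794, 0.459849)–(1.8062, 0.217547, 0.4056)  len=0.2943
  (v2,v7,v3) [+-+] → (1.8062, 0.217547, 0.4056)–(1.8062, 0.217547, -0.300116)  len=0.7057
  (v3,v7,v8) [+--] → (1.8062, 0.217547, -0.300116)–(1.8062, 0.217547, -0.4056)  len=0.1055
  (v3,v8,v4) [+-+] → (1.8062, 0.217547, -0.4056)–(1.8062, 0.863801, -0.526811)  len=0.6575
  (v4,v8,v9) [+--] → (1.8062, 0.863801, -0.526811)–(1.8062, 1.55369, -0.6562)  len=0.7019
  (v4,v9,v0) [+-+] → (1.8062, 1.55369, -0.6562)–(1.8062, 1.75903, -0.493047)  len=0.2623
  (v0,v9,v5) [+--] → (1.8062, 1.75903, -0.493047)–(1.8062, 2.37953, 0)  len=0.7925
  (v25,v0,v26) [-+-] → (1.8062, -2.37953, 0)–(1.8062, -1.75903, 0.493047)  len=0.7925
  (v26,v0,v1) [-++] → (1.8062, -1.75903, 0.493047)–(1.8062, -1.55369, 0.6562)  len=0.2623
  (v26,v1,v27) [-+-] → (1.8062, -1.55369, 0.6562)–(1.8062, -0.863801, 0.526811)  len=0.7019
  (v27,v1,v2) [-++] → (1.8062, -0.863801, 0.526811)–(1.8062, -0.217547, 0.4056)  len=0.6575
  (v27,v2,v28) [-+-] → (1.8062, -0.217547, 0.4056)–(1.8062, -0.217547, 0.300116)  len=0.1055
  (v28,v2,v3) [-++] → (1.8062, -0.217547, 0.300116)–(1.8062, -0.217547, -0.4056)  len=0.7057
  (v28,v3,v29) [-+-] → (1.8062, -0.217547, -0.4056)–(1.8062, -0.506794, -0.459849)  len=0.2943
  (v29,v3,v4) [-++] → (1.8062, -0.506794, -0.459849)–(1.8062, -1.55369, -0.6562)  len=1.0651
  (v29,v4,v25) [-+-] → (1.8062, -1.55369, -0.6562)–(1.8062, -2.21913, -0.127444)  len=0.8499
  (v25,v4,v0) [-++] → (1.8062, -2.21913, -0.127444)–(1.8062, -2.37953, 0)  len=0.2049

Chained into 2 loop(s):
  loop 1: 10 segments, perimeter = 5.6397
  loop 2: 10 segments, perimeter = 5.6397
Total perimeter = 11.279

loops=2 perimeter=11.279


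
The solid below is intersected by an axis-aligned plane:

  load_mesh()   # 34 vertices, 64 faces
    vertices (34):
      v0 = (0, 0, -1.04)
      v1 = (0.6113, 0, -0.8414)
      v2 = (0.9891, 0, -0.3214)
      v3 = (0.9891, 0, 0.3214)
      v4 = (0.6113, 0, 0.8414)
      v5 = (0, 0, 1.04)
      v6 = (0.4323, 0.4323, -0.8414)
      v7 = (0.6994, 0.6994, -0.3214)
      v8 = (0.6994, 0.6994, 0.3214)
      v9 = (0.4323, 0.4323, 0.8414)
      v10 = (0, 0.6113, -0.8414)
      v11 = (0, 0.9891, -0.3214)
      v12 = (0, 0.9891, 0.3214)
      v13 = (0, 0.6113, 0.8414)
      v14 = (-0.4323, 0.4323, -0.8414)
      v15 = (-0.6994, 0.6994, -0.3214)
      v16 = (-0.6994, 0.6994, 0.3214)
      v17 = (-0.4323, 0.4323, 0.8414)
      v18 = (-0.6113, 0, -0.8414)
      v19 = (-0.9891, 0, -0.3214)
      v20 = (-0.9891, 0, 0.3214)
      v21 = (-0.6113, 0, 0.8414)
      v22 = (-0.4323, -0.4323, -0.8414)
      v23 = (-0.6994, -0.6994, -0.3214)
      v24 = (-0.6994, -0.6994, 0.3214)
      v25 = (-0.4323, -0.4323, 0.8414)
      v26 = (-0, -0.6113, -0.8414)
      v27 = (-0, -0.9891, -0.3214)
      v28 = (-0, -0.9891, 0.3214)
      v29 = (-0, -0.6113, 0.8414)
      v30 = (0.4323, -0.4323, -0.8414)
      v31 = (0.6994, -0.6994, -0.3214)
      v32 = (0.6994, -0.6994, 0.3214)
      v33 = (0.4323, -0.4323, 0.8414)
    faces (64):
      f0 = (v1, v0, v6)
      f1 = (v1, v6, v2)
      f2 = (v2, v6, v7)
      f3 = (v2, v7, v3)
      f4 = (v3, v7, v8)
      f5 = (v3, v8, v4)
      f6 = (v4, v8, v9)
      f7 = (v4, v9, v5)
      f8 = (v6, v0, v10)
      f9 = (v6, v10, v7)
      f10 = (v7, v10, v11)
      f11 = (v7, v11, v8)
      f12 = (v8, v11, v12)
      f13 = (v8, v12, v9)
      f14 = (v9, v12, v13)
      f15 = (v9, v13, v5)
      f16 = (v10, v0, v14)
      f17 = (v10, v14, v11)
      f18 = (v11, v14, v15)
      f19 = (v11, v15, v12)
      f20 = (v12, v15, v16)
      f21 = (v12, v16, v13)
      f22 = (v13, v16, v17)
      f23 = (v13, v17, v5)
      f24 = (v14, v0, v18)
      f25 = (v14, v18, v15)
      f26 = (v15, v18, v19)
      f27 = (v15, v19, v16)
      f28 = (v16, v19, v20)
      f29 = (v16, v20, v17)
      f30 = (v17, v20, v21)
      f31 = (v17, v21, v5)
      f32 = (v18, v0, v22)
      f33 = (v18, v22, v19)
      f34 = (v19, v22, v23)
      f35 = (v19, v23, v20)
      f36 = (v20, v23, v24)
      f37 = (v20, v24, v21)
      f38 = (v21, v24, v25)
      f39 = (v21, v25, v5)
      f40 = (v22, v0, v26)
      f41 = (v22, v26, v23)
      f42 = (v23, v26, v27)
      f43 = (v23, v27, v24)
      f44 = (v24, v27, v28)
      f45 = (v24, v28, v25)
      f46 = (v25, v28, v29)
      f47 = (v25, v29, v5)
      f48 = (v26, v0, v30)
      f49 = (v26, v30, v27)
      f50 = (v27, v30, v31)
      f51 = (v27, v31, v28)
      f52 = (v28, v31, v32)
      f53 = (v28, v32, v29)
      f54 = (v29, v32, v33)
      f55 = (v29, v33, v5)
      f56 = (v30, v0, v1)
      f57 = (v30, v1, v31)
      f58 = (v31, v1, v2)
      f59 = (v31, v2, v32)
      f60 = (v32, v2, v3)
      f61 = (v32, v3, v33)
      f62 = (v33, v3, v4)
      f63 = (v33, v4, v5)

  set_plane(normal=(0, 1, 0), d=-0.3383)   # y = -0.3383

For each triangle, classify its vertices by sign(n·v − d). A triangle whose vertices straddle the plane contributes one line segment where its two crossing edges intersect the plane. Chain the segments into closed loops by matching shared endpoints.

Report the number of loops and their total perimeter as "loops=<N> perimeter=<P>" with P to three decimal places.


loops=1 perimeter=5.781

Straddling triangles (20 of 64):
  (v18,v0,v22) [++-] → (-0.3383, -0.3383, -0.884584)–(-0.471222, -0.3383, -0.8414)  len=0.1398
  (v18,v22,v19) [+-+] → (-0.471222, -0.3383, -0.8414)–(-0.553371, -0.3383, -0.72833)  len=0.1398
  (v19,v22,v23) [+--] → (-0.553371, -0.3383, -0.72833)–(-0.848972, -0.3383, -0.3214)  len=0.5030
  (v19,v23,v20) [+-+] → (-0.848972, -0.3383, -0.3214)–(-0.848972, -0.3383, 0.0104774)  len=0.3319
  (v20,v23,v24) [+--] → (-0.848972, -0.3383, 0.0104774)–(-0.848972, -0.3383, 0.3214)  len=0.3109
  (v20,v24,v21) [+-+] → (-0.848972, -0.3383, 0.3214)–(-0.653914, -0.3383, 0.589876)  len=0.3319
  (v21,v24,v25) [+--] → (-0.653914, -0.3383, 0.589876)–(-0.471222, -0.3383, 0.8414)  len=0.3109
  (v21,v25,v5) [+-+] → (-0.471222, -0.3383, 0.8414)–(-0.3383, -0.3383, 0.884584)  len=0.1398
  (v22,v0,v26) [-+-] → (-0.3383, -0.3383, -0.884584)–(0, -0.3383, -0.930093)  len=0.3413
  (v25,v29,v5) [--+] → (0, -0.3383, 0.930093)–(-0.3383, -0.3383, 0.884584)  len=0.3413
  (v26,v0,v30) [-+-] → (0, -0.3383, -0.930093)–(0.3383, -0.3383, -0.884584)  len=0.3413
  (v29,v33,v5) [--+] → (0.3383, -0.3383, 0.884584)–(0, -0.3383, 0.930093)  len=0.3413
  (v30,v0,v1) [-++] → (0.3383, -0.3383, -0.884584)–(0.471222, -0.3383, -0.8414)  len=0.1398
  (v30,v1,v31) [-+-] → (0.471222, -0.3383, -0.8414)–(0.653914, -0.3383, -0.589876)  len=0.3109
  (v31,v1,v2) [-++] → (0.653914, -0.3383, -0.589876)–(0.848972, -0.3383, -0.3214)  len=0.3319
  (v31,v2,v32) [-+-] → (0.848972, -0.3383, -0.3214)–(0.848972, -0.3383, -0.0104774)  len=0.3109
  (v32,v2,v3) [-++] → (0.848972, -0.3383, -0.0104774)–(0.848972, -0.3383, 0.3214)  len=0.3319
  (v32,v3,v33) [-+-] → (0.848972, -0.3383, 0.3214)–(0.553371, -0.3383, 0.72833)  len=0.5030
  (v33,v3,v4) [-++] → (0.553371, -0.3383, 0.72833)–(0.471222, -0.3383, 0.8414)  len=0.1398
  (v33,v4,v5) [-++] → (0.471222, -0.3383, 0.8414)–(0.3383, -0.3383, 0.884584)  len=0.1398

Chained into 1 loop(s):
  loop 1: 20 segments, perimeter = 5.7809
Total perimeter = 5.781


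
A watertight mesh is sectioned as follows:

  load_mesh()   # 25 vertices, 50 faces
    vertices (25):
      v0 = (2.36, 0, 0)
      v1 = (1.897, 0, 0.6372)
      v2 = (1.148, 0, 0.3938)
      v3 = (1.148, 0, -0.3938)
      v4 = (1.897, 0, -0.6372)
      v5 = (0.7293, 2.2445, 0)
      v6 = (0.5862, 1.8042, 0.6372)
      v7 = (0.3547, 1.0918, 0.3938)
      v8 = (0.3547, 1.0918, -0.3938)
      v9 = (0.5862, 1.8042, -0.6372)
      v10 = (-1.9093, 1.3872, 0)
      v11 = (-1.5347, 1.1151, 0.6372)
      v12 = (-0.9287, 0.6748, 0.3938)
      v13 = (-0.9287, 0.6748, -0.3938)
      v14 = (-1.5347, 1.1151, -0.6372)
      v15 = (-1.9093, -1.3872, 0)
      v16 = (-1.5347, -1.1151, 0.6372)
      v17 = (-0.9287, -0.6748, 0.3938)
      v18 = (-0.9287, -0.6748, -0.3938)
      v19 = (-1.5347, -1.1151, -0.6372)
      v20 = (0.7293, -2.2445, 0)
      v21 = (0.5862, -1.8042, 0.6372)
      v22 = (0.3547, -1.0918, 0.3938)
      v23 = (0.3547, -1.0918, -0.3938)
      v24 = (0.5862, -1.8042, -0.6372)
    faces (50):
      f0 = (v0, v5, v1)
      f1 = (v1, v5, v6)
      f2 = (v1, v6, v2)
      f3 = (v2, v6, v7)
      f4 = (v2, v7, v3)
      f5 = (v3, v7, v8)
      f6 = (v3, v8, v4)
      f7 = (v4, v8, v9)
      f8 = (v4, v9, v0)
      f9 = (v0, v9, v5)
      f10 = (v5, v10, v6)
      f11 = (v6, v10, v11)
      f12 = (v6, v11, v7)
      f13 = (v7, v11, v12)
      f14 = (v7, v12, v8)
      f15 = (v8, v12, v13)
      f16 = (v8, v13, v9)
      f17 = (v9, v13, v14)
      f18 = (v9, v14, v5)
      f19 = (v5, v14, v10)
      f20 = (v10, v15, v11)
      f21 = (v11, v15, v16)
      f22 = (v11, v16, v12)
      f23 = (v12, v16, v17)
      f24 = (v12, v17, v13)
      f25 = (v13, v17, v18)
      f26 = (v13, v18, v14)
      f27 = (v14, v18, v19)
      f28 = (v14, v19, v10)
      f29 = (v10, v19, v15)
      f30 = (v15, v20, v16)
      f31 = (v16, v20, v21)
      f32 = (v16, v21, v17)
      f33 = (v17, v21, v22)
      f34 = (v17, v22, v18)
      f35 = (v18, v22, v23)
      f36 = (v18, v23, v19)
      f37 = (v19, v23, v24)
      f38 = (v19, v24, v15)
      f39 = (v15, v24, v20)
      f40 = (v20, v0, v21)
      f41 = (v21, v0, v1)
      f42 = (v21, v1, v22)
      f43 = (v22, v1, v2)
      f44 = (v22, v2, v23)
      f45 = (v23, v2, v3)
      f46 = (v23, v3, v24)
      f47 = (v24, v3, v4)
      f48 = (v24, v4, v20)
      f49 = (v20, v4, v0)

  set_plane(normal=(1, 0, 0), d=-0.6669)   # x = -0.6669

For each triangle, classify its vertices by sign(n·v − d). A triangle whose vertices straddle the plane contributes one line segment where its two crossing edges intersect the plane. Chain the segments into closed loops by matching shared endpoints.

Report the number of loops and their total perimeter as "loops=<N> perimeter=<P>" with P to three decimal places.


loops=2 perimeter=7.300

Straddling triangles (20 of 50):
  (v5,v10,v6) [+-+] → (-0.6669, 1.79086, 0)–(-0.6669, 1.59481, 0.317234)  len=0.3729
  (v6,v10,v11) [+--] → (-0.6669, 1.59481, 0.317234)–(-0.6669, 1.39706, 0.6372)  len=0.3761
  (v6,v11,v7) [+-+] → (-0.6669, 1.39706, 0.6372)–(-0.6669, 1.1044, 0.525407)  len=0.3133
  (v7,v11,v12) [+--] → (-0.6669, 1.1044, 0.525407)–(-0.6669, 0.759864, 0.3938)  len=0.3688
  (v7,v12,v8) [+-+] → (-0.6669, 0.759864, 0.3938)–(-0.6669, 0.759864, 0.233138)  len=0.1607
  (v8,v12,v13) [+--] → (-0.6669, 0.759864, 0.233138)–(-0.6669, 0.759864, -0.3938)  len=0.6269
  (v8,v13,v9) [+-+] → (-0.6669, 0.759864, -0.3938)–(-0.6669, 0.869979, -0.435864)  len=0.1179
  (v9,v13,v14) [+--] → (-0.6669, 0.869979, -0.435864)–(-0.6669, 1.39706, -0.6372)  len=0.5642
  (v9,v14,v5) [+-+] → (-0.6669, 1.39706, -0.6372)–(-0.6669, 1.548, -0.392959)  len=0.2871
  (v5,v14,v10) [+--] → (-0.6669, 1.548, -0.392959)–(-0.6669, 1.79086, 0)  len=0.4620
  (v15,v20,v16) [-+-] → (-0.6669, -1.79086, 0)–(-0.6669, -1.548, 0.392959)  len=0.4620
  (v16,v20,v21) [-++] → (-0.6669, -1.548, 0.392959)–(-0.6669, -1.39706, 0.6372)  len=0.2871
  (v16,v21,v17) [-+-] → (-0.6669, -1.39706, 0.6372)–(-0.6669, -0.869979, 0.435864)  len=0.5642
  (v17,v21,v22) [-++] → (-0.6669, -0.869979, 0.435864)–(-0.6669, -0.759864, 0.3938)  len=0.1179
  (v17,v22,v18) [-+-] → (-0.6669, -0.759864, 0.3938)–(-0.6669, -0.759864, -0.233138)  len=0.6269
  (v18,v22,v23) [-++] → (-0.6669, -0.759864, -0.233138)–(-0.6669, -0.759864, -0.3938)  len=0.1607
  (v18,v23,v19) [-+-] → (-0.6669, -0.759864, -0.3938)–(-0.6669, -1.1044, -0.525407)  len=0.3688
  (v19,v23,v24) [-++] → (-0.6669, -1.1044, -0.525407)–(-0.6669, -1.39706, -0.6372)  len=0.3133
  (v19,v24,v15) [-+-] → (-0.6669, -1.39706, -0.6372)–(-0.6669, -1.59481, -0.317234)  len=0.3761
  (v15,v24,v20) [-++] → (-0.6669, -1.59481, -0.317234)–(-0.6669, -1.79086, 0)  len=0.3729

Chained into 2 loop(s):
  loop 1: 10 segments, perimeter = 3.6499
  loop 2: 10 segments, perimeter = 3.6499
Total perimeter = 7.300


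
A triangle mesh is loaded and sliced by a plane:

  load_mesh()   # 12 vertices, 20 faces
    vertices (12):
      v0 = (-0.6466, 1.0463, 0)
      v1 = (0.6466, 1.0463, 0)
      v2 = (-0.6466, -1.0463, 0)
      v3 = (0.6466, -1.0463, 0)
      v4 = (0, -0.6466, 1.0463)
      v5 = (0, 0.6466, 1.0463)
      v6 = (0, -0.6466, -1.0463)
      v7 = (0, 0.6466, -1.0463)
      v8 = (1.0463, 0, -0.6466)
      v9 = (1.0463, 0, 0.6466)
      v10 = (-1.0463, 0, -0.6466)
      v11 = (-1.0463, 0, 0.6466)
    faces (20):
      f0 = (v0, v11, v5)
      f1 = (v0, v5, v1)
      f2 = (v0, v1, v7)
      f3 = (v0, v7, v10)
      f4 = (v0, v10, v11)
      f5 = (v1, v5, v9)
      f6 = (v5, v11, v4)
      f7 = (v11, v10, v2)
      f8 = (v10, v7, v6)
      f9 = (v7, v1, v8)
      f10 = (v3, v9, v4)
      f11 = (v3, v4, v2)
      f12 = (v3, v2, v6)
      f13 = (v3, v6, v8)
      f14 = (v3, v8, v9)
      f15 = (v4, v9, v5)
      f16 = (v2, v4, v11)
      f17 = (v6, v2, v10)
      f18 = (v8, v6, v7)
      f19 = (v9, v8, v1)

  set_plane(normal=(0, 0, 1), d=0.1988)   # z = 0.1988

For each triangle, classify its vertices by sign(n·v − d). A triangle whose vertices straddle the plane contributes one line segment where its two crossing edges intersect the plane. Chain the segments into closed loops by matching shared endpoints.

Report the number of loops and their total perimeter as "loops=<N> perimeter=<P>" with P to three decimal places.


loops=1 perimeter=6.588

Straddling triangles (10 of 20):
  (v0,v11,v5) [-++] → (-0.76949, 0.72461, 0.1988)–(-0.523744, 0.970356, 0.1988)  len=0.3475
  (v0,v5,v1) [-+-] → (-0.523744, 0.970356, 0.1988)–(0.523744, 0.970356, 0.1988)  len=1.0475
  (v0,v10,v11) [--+] → (-1.0463, 0, 0.1988)–(-0.76949, 0.72461, 0.1988)  len=0.7757
  (v1,v5,v9) [-++] → (0.523744, 0.970356, 0.1988)–(0.76949, 0.72461, 0.1988)  len=0.3475
  (v11,v10,v2) [+--] → (-1.0463, 0, 0.1988)–(-0.76949, -0.72461, 0.1988)  len=0.7757
  (v3,v9,v4) [-++] → (0.76949, -0.72461, 0.1988)–(0.523744, -0.970356, 0.1988)  len=0.3475
  (v3,v4,v2) [-+-] → (0.523744, -0.970356, 0.1988)–(-0.523744, -0.970356, 0.1988)  len=1.0475
  (v3,v8,v9) [--+] → (1.0463, 0, 0.1988)–(0.76949, -0.72461, 0.1988)  len=0.7757
  (v2,v4,v11) [-++] → (-0.523744, -0.970356, 0.1988)–(-0.76949, -0.72461, 0.1988)  len=0.3475
  (v9,v8,v1) [+--] → (1.0463, 0, 0.1988)–(0.76949, 0.72461, 0.1988)  len=0.7757

Chained into 1 loop(s):
  loop 1: 10 segments, perimeter = 6.5879
Total perimeter = 6.588


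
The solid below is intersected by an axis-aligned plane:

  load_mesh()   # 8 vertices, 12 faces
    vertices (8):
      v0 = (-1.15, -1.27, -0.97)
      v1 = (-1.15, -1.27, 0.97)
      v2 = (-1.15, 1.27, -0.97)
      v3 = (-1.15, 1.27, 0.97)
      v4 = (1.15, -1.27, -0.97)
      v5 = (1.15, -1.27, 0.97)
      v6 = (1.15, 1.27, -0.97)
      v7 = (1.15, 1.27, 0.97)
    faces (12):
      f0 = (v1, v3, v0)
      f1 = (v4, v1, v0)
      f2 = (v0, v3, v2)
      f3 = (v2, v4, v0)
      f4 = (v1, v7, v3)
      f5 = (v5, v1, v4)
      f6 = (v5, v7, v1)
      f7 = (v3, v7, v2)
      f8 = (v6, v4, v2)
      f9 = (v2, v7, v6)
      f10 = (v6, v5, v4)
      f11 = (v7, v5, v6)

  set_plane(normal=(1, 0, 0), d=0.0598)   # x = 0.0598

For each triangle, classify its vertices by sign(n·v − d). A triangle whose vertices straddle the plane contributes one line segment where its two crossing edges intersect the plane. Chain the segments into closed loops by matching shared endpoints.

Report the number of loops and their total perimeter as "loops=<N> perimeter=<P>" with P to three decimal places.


loops=1 perimeter=8.960

Straddling triangles (8 of 12):
  (v4,v1,v0) [+--] → (0.0598, -1.27, -0.05044)–(0.0598, -1.27, -0.97)  len=0.9196
  (v2,v4,v0) [-+-] → (0.0598, -0.06604, -0.97)–(0.0598, -1.27, -0.97)  len=1.2040
  (v1,v7,v3) [-+-] → (0.0598, 0.06604, 0.97)–(0.0598, 1.27, 0.97)  len=1.2040
  (v5,v1,v4) [+-+] → (0.0598, -1.27, 0.97)–(0.0598, -1.27, -0.05044)  len=1.0204
  (v5,v7,v1) [++-] → (0.0598, 0.06604, 0.97)–(0.0598, -1.27, 0.97)  len=1.3360
  (v3,v7,v2) [-+-] → (0.0598, 1.27, 0.97)–(0.0598, 1.27, 0.05044)  len=0.9196
  (v6,v4,v2) [++-] → (0.0598, -0.06604, -0.97)–(0.0598, 1.27, -0.97)  len=1.3360
  (v2,v7,v6) [-++] → (0.0598, 1.27, 0.05044)–(0.0598, 1.27, -0.97)  len=1.0204

Chained into 1 loop(s):
  loop 1: 8 segments, perimeter = 8.9600
Total perimeter = 8.960


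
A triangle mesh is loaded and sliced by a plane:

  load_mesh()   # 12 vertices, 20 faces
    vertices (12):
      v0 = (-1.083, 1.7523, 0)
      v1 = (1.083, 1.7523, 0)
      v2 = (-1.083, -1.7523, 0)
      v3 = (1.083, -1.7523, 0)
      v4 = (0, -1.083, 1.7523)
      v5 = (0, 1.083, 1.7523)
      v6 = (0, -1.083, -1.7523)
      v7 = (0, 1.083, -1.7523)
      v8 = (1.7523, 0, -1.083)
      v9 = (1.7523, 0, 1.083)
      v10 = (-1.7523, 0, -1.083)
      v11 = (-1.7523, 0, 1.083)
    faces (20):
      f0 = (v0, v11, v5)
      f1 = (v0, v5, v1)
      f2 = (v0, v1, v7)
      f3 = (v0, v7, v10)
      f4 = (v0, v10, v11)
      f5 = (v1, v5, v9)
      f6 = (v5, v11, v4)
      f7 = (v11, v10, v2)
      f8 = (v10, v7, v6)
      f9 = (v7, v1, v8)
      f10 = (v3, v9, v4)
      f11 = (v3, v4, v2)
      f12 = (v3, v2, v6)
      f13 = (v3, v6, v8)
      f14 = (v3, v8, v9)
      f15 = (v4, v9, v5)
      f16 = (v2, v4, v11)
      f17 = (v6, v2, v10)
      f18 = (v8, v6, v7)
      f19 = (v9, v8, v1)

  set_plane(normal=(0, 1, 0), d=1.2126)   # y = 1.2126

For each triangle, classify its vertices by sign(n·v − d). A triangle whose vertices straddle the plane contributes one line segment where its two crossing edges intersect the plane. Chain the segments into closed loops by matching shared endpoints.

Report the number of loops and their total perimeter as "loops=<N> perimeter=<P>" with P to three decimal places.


loops=1 perimeter=8.279

Straddling triangles (8 of 20):
  (v0,v11,v5) [+--] → (-1.28914, 1.2126, 0.333559)–(-0.209707, 1.2126, 1.41299)  len=1.5266
  (v0,v5,v1) [+-+] → (-0.209707, 1.2126, 1.41299)–(0.209707, 1.2126, 1.41299)  len=0.4194
  (v0,v1,v7) [++-] → (0.209707, 1.2126, -1.41299)–(-0.209707, 1.2126, -1.41299)  len=0.4194
  (v0,v7,v10) [+--] → (-0.209707, 1.2126, -1.41299)–(-1.28914, 1.2126, -0.333559)  len=1.5266
  (v0,v10,v11) [+--] → (-1.28914, 1.2126, -0.333559)–(-1.28914, 1.2126, 0.333559)  len=0.6671
  (v1,v5,v9) [+--] → (0.209707, 1.2126, 1.41299)–(1.28914, 1.2126, 0.333559)  len=1.5266
  (v7,v1,v8) [-+-] → (0.209707, 1.2126, -1.41299)–(1.28914, 1.2126, -0.333559)  len=1.5266
  (v9,v8,v1) [--+] → (1.28914, 1.2126, -0.333559)–(1.28914, 1.2126, 0.333559)  len=0.6671

Chained into 1 loop(s):
  loop 1: 8 segments, perimeter = 8.2793
Total perimeter = 8.279


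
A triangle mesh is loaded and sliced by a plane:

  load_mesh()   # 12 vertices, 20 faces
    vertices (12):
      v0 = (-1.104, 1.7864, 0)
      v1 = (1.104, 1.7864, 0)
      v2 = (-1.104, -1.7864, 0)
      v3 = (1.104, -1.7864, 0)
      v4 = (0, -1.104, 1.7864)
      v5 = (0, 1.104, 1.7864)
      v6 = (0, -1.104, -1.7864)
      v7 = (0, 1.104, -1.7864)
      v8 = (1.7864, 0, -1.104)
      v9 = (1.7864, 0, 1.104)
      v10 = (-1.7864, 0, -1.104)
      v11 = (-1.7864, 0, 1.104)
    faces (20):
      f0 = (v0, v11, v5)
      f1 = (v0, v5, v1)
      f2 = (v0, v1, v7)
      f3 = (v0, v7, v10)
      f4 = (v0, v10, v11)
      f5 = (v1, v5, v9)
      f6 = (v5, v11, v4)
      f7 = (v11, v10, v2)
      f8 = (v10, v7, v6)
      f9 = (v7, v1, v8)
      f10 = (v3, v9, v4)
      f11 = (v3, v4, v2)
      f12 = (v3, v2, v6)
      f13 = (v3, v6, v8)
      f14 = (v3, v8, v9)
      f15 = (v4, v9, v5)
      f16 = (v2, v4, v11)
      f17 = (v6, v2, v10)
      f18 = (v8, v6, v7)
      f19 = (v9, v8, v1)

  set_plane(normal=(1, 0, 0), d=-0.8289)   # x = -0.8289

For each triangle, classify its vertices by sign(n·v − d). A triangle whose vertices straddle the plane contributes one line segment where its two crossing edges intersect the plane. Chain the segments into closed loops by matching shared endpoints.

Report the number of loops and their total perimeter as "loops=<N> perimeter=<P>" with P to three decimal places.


Straddling triangles (10 of 20):
  (v0,v11,v5) [--+] → (-0.8289, 0.591738, 1.46976)–(-0.8289, 1.61636, 0.445144)  len=1.4490
  (v0,v5,v1) [-++] → (-0.8289, 1.61636, 0.445144)–(-0.8289, 1.7864, 0)  len=0.4765
  (v0,v1,v7) [-++] → (-0.8289, 1.7864, 0)–(-0.8289, 1.61636, -0.445144)  len=0.4765
  (v0,v7,v10) [-+-] → (-0.8289, 1.61636, -0.445144)–(-0.8289, 0.591738, -1.46976)  len=1.4490
  (v5,v11,v4) [+-+] → (-0.8289, 0.591738, 1.46976)–(-0.8289, -0.591738, 1.46976)  len=1.1835
  (v10,v7,v6) [-++] → (-0.8289, 0.591738, -1.46976)–(-0.8289, -0.591738, -1.46976)  len=1.1835
  (v3,v4,v2) [++-] → (-0.8289, -1.61636, 0.445144)–(-0.8289, -1.7864, 0)  len=0.4765
  (v3,v2,v6) [+-+] → (-0.8289, -1.7864, 0)–(-0.8289, -1.61636, -0.445144)  len=0.4765
  (v2,v4,v11) [-+-] → (-0.8289, -1.61636, 0.445144)–(-0.8289, -0.591738, 1.46976)  len=1.4490
  (v6,v2,v10) [+--] → (-0.8289, -1.61636, -0.445144)–(-0.8289, -0.591738, -1.46976)  len=1.4490

Chained into 1 loop(s):
  loop 1: 10 segments, perimeter = 10.0691
Total perimeter = 10.069

loops=1 perimeter=10.069


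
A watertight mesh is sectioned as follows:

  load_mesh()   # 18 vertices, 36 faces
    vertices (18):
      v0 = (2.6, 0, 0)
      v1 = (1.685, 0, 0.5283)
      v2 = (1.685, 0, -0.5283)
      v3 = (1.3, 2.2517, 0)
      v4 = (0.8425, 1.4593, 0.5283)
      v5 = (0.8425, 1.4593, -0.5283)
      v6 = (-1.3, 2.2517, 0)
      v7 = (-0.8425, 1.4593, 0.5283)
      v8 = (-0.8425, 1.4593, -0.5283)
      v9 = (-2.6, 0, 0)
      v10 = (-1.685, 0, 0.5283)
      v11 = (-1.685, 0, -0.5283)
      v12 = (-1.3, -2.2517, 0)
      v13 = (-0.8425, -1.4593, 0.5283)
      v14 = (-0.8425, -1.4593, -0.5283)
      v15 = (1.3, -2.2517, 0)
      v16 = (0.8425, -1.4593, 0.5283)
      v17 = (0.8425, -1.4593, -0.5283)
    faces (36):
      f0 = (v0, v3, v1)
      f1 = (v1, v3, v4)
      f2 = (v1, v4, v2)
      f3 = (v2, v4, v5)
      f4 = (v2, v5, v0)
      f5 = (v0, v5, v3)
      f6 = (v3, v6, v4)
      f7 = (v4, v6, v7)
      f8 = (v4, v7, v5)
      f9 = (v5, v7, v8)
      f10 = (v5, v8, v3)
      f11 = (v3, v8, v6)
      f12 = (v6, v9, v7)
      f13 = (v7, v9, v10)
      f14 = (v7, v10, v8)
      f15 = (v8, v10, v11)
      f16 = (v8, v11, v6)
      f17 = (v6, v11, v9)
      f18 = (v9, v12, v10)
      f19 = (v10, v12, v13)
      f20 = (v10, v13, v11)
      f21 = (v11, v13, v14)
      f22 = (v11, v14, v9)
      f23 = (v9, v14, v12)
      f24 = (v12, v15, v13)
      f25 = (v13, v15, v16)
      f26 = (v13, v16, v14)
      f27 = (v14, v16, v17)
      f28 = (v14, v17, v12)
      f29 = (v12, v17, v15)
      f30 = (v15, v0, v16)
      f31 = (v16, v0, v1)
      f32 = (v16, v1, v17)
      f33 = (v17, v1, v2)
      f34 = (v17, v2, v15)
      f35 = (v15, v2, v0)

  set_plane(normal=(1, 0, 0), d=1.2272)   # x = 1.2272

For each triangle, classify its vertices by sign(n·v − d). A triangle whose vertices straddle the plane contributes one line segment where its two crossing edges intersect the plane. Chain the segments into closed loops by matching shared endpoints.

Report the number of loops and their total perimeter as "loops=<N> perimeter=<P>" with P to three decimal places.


loops=2 perimeter=8.338

Straddling triangles (16 of 36):
  (v1,v3,v4) [++-] → (1.2272, 2.12561, 0.0840661)–(1.2272, 0.792959, 0.5283)  len=1.4047
  (v1,v4,v2) [+-+] → (1.2272, 0.792959, 0.5283)–(1.2272, 0.792959, 0.0458383)  len=0.4825
  (v2,v4,v5) [+--] → (1.2272, 0.792959, 0.0458383)–(1.2272, 0.792959, -0.5283)  len=0.5741
  (v2,v5,v0) [+-+] → (1.2272, 0.792959, -0.5283)–(1.2272, 1.13987, -0.41266)  len=0.3657
  (v0,v5,v3) [+-+] → (1.2272, 1.13987, -0.41266)–(1.2272, 2.12561, -0.0840661)  len=1.0391
  (v3,v6,v4) [+--] → (1.2272, 2.2517, 0)–(1.2272, 2.12561, 0.0840661)  len=0.1515
  (v5,v8,v3) [--+] → (1.2272, 2.22478, -0.0179511)–(1.2272, 2.12561, -0.0840661)  len=0.1192
  (v3,v8,v6) [+--] → (1.2272, 2.22478, -0.0179511)–(1.2272, 2.2517, 0)  len=0.0324
  (v12,v15,v13) [-+-] → (1.2272, -2.2517, 0)–(1.2272, -2.22478, 0.0179511)  len=0.0324
  (v13,v15,v16) [-+-] → (1.2272, -2.22478, 0.0179511)–(1.2272, -2.12561, 0.0840661)  len=0.1192
  (v12,v17,v15) [--+] → (1.2272, -2.12561, -0.0840661)–(1.2272, -2.2517, 0)  len=0.1515
  (v15,v0,v16) [++-] → (1.2272, -1.13987, 0.41266)–(1.2272, -2.12561, 0.0840661)  len=1.0391
  (v16,v0,v1) [-++] → (1.2272, -1.13987, 0.41266)–(1.2272, -0.792959, 0.5283)  len=0.3657
  (v16,v1,v17) [-+-] → (1.2272, -0.792959, 0.5283)–(1.2272, -0.792959, -0.0458383)  len=0.5741
  (v17,v1,v2) [-++] → (1.2272, -0.792959, -0.0458383)–(1.2272, -0.792959, -0.5283)  len=0.4825
  (v17,v2,v15) [-++] → (1.2272, -0.792959, -0.5283)–(1.2272, -2.12561, -0.0840661)  len=1.4047

Chained into 2 loop(s):
  loop 1: 8 segments, perimeter = 4.1692
  loop 2: 8 segments, perimeter = 4.1692
Total perimeter = 8.338
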